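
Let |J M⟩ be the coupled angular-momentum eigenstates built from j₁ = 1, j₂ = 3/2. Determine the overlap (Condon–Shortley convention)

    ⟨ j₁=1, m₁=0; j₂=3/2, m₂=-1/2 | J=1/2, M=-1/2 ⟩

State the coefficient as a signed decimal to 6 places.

triangle: 2!*0!*1!/4! = 2/24
(j±m)!: 1!*1!*1!*2!*0!*1! = 2
prefactor² = (2J+1)*Δ*N² = 1/3
  k=1: −1/(1!*1!*0!*0!*0!*1!) = -1
Σ = -1  ⇒  CG² = 1/3*(-1)² = 1/3
CG = −√(1/3) = -0.577350

−√(1/3) ≈ -0.577350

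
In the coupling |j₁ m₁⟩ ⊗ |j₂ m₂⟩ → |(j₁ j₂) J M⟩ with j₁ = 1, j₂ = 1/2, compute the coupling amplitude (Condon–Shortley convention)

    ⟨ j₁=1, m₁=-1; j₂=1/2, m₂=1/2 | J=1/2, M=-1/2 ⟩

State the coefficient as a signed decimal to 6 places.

−√(2/3) = -0.816497

j₁+j₂−J=1  J+j₁−j₂=1  J−j₁+j₂=0  j₁+j₂+J+1=3
(j₁±m₁, j₂±m₂, J±M) = (0,2,1,0,0,1)
P² = 2/3
sum k=1..1:
  [1] −1/1 = -1
S = -1
C² = P²·S² = 2/3 ; C = -0.816497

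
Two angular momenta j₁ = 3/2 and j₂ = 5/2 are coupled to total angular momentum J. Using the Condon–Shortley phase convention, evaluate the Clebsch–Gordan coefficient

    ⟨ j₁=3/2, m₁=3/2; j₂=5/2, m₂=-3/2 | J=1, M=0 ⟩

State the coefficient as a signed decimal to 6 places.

j₁+j₂−J=3  J+j₁−j₂=0  J−j₁+j₂=2  j₁+j₂+J+1=6
(j₁±m₁, j₂±m₂, J±M) = (3,0,1,4,1,1)
P² = 36/5
sum k=0..0:
  [0] +1/6 = 1/6
S = 1/6
C² = P²·S² = 1/5 ; C = +0.447214

+0.447214  (= +√(1/5))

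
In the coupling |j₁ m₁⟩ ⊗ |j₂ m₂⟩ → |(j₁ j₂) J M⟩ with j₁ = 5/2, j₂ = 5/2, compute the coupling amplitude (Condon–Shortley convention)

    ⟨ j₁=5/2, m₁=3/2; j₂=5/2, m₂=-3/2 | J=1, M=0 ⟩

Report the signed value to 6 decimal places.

−√(9/70) ≈ -0.358569

j₁+j₂−J=4  J+j₁−j₂=1  J−j₁+j₂=1  j₁+j₂+J+1=7
(j₁±m₁, j₂±m₂, J±M) = (4,1,1,4,1,1)
P² = 288/35
sum k=0..1:
  [0] +1/24 = 1/24
  [1] −1/6 = -1/6
S = -1/8
C² = P²·S² = 9/70 ; C = -0.358569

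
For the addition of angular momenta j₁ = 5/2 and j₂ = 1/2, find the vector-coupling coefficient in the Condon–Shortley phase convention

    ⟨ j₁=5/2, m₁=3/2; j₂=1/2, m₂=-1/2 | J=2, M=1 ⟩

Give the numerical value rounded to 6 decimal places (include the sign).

triangle: 1!×4!×0!/6! = 24/720
(j±m)!: 4!×1!×0!×1!×3!×1! = 144
prefactor² = (2J+1)×Δ×N² = 24
  k=0: +1/(0!×1!×1!×0!×3!×0!) = 1/6
Σ = 1/6  ⇒  CG² = 24×1/6² = 2/3
CG = +√(2/3) = +0.816497

+√(2/3) ≈ +0.816497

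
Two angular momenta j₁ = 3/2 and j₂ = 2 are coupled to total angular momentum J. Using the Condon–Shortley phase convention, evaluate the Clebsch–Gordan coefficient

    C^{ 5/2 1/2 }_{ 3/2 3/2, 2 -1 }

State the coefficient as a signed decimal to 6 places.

triangle: 1!·2!·3!/7! = 12/5040
(j±m)!: 3!·0!·1!·3!·3!·2! = 432
prefactor² = (2J+1)·Δ·N² = 216/35
  k=0: +1/(0!·1!·0!·1!·2!·2!) = 1/4
Σ = 1/4  ⇒  CG² = 216/35·1/4² = 27/70
CG = +√(27/70) = +0.621059

+√(27/70) ≈ +0.621059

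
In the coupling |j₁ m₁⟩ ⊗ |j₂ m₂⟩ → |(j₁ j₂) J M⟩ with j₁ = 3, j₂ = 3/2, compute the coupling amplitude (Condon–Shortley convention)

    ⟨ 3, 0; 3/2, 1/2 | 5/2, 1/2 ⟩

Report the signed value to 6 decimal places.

-0.414039  (= −√(6/35))

√[6·2!4!1!/8! · 3!3!2!1!3!2!] = √(216/35)
  +(−1)^1/∏(1,1,2,1,2,0)! = -1/4  (running -1/4)
  +(−1)^2/∏(2,0,1,0,3,1)! = 1/12  (running -1/6)
⟨..|..⟩ = √(216/35)·(-1/6) = -0.414039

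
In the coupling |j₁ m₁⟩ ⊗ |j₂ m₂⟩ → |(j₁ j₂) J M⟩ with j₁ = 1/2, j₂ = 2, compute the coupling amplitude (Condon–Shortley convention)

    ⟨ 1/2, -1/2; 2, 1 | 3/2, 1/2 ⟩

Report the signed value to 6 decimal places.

√[4·1!0!3!/5! · 0!1!3!1!2!1!] = √(12/5)
  +(−1)^1/∏(1,0,0,2,0,1)! = -1/2  (running -1/2)
⟨..|..⟩ = √(12/5)·(-1/2) = -0.774597

−√(3/5) ≈ -0.774597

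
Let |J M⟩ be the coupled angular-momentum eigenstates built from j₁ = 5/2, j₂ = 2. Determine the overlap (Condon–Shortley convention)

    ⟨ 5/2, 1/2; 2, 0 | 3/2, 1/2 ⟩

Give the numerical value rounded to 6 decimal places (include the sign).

−√(2/35) ≈ -0.239046

j₁+j₂−J=3  J+j₁−j₂=2  J−j₁+j₂=1  j₁+j₂+J+1=7
(j₁±m₁, j₂±m₂, J±M) = (3,2,2,2,2,1)
P² = 32/35
sum k=1..2:
  [1] −1/2 = -1/2
  [2] +1/4 = 1/4
S = -1/4
C² = P²·S² = 2/35 ; C = -0.239046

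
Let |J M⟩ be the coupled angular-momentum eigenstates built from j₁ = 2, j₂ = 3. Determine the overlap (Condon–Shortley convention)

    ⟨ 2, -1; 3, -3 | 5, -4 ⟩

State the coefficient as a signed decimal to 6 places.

+0.632456  (= +√(2/5))

j₁+j₂−J=0  J+j₁−j₂=4  J−j₁+j₂=6  j₁+j₂+J+1=11
(j₁±m₁, j₂±m₂, J±M) = (1,3,0,6,1,9)
P² = 7464960
sum k=0..0:
  [0] +1/4320 = 1/4320
S = 1/4320
C² = P²·S² = 2/5 ; C = +0.632456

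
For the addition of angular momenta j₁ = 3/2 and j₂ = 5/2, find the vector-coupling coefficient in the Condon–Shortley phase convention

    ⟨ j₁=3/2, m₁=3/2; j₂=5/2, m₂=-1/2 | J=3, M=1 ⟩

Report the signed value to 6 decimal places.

√[7·1!2!4!/8! · 3!0!2!3!4!2!] = √(144/5)
  +(−1)^0/∏(0,1,0,2,2,2)! = 1/8  (running 1/8)
⟨..|..⟩ = √(144/5)·(1/8) = +0.670820

+0.670820  (= +√(9/20))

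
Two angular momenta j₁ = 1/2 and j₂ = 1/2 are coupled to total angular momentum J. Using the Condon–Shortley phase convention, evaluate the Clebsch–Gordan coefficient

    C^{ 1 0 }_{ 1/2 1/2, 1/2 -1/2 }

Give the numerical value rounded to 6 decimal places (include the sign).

+√(1/2) = +0.707107

j₁+j₂−J=0  J+j₁−j₂=1  J−j₁+j₂=1  j₁+j₂+J+1=3
(j₁±m₁, j₂±m₂, J±M) = (1,0,0,1,1,1)
P² = 1/2
sum k=0..0:
  [0] +1/1 = 1
S = 1
C² = P²·S² = 1/2 ; C = +0.707107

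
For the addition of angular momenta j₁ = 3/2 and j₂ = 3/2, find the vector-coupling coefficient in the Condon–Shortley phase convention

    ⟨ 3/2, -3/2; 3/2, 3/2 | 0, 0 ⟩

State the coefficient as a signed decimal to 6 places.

−√(1/4) = -0.500000

j₁+j₂−J=3  J+j₁−j₂=0  J−j₁+j₂=0  j₁+j₂+J+1=4
(j₁±m₁, j₂±m₂, J±M) = (0,3,3,0,0,0)
P² = 9
sum k=3..3:
  [3] −1/6 = -1/6
S = -1/6
C² = P²·S² = 1/4 ; C = -0.500000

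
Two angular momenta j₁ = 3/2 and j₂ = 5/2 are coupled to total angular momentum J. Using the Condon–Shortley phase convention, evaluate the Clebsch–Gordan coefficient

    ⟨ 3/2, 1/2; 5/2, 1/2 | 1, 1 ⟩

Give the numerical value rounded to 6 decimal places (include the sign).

−√(3/20) = -0.387298

triangle: 3!·0!·2!/6! = 12/720
(j±m)!: 2!·1!·3!·2!·2!·0! = 48
prefactor² = (2J+1)·Δ·N² = 12/5
  k=1: −1/(1!·2!·0!·2!·0!·0!) = -1/4
Σ = -1/4  ⇒  CG² = 12/5·(-1/4)² = 3/20
CG = −√(3/20) = -0.387298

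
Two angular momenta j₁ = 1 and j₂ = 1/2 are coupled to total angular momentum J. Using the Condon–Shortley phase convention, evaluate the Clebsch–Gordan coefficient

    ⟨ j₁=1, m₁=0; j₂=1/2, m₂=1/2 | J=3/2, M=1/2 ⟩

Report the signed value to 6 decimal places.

triangle: 0!·2!·1!/4! = 2/24
(j±m)!: 1!·1!·1!·0!·2!·1! = 2
prefactor² = (2J+1)·Δ·N² = 2/3
  k=0: +1/(0!·0!·1!·1!·1!·0!) = 1
Σ = 1  ⇒  CG² = 2/3·1² = 2/3
CG = +√(2/3) = +0.816497

+0.816497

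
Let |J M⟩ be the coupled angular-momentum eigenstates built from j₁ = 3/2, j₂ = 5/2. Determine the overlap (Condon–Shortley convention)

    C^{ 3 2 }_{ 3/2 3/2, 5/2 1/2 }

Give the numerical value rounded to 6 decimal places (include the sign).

+√(1/2) = +0.707107

j₁+j₂−J=1  J+j₁−j₂=2  J−j₁+j₂=4  j₁+j₂+J+1=8
(j₁±m₁, j₂±m₂, J±M) = (3,0,3,2,5,1)
P² = 72
sum k=0..0:
  [0] +1/12 = 1/12
S = 1/12
C² = P²·S² = 1/2 ; C = +0.707107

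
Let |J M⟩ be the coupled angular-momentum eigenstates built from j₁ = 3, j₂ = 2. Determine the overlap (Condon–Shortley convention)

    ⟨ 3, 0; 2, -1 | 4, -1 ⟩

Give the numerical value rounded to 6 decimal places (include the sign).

+√(3/14) ≈ +0.462910

triangle: 1!*5!*3!/10! = 720/3628800
(j±m)!: 3!*3!*1!*3!*3!*5! = 155520
prefactor² = (2J+1)*Δ*N² = 1944/7
  k=0: +1/(0!*1!*3!*1!*2!*2!) = 1/24
  k=1: −1/(1!*0!*2!*0!*3!*3!) = -1/72
Σ = 1/36  ⇒  CG² = 1944/7*1/36² = 3/14
CG = +√(3/14) = +0.462910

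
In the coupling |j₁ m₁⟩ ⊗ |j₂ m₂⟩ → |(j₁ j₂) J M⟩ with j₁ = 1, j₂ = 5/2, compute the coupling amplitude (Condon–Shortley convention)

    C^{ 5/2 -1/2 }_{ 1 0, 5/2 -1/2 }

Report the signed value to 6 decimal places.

+0.169031  (= +√(1/35))

j₁+j₂−J=1  J+j₁−j₂=1  J−j₁+j₂=4  j₁+j₂+J+1=7
(j₁±m₁, j₂±m₂, J±M) = (1,1,2,3,2,3)
P² = 144/35
sum k=0..1:
  [0] +1/4 = 1/4
  [1] −1/6 = -1/6
S = 1/12
C² = P²·S² = 1/35 ; C = +0.169031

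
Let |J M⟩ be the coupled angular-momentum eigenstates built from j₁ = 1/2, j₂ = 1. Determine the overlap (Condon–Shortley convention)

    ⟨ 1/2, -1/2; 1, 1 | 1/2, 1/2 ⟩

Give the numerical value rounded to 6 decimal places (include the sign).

triangle: 1!*0!*1!/3! = 1/6
(j±m)!: 0!*1!*2!*0!*1!*0! = 2
prefactor² = (2J+1)*Δ*N² = 2/3
  k=1: −1/(1!*0!*0!*1!*0!*0!) = -1
Σ = -1  ⇒  CG² = 2/3*(-1)² = 2/3
CG = −√(2/3) = -0.816497

-0.816497  (= −√(2/3))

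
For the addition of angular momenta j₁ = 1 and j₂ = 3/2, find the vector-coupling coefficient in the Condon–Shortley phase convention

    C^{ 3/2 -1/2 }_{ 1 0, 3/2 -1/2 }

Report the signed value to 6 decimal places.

j₁+j₂−J=1  J+j₁−j₂=1  J−j₁+j₂=2  j₁+j₂+J+1=5
(j₁±m₁, j₂±m₂, J±M) = (1,1,1,2,1,2)
P² = 4/15
sum k=0..1:
  [0] +1/1 = 1
  [1] −1/2 = -1/2
S = 1/2
C² = P²·S² = 1/15 ; C = +0.258199

+0.258199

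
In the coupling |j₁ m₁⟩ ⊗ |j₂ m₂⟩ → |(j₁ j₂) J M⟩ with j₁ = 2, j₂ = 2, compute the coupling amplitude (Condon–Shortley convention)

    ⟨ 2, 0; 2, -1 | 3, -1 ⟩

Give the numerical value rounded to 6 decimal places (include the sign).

√[7·1!3!3!/8! · 2!2!1!3!2!4!] = √(36/5)
  +(−1)^0/∏(0,1,2,1,1,2)! = 1/4  (running 1/4)
  +(−1)^1/∏(1,0,1,0,2,3)! = -1/12  (running 1/6)
⟨..|..⟩ = √(36/5)·(1/6) = +0.447214

+√(1/5) ≈ +0.447214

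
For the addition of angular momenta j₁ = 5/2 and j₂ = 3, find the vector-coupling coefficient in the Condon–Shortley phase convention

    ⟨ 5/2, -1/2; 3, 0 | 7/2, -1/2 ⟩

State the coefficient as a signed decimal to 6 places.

triangle: 2!·3!·4!/10! = 288/3628800
(j±m)!: 2!·3!·3!·3!·3!·4! = 62208
prefactor² = (2J+1)·Δ·N² = 6912/175
  k=0: +1/(0!·2!·3!·3!·0!·1!) = 1/72
  k=1: −1/(1!·1!·2!·2!·1!·2!) = -1/8
  k=2: +1/(2!·0!·1!·1!·2!·3!) = 1/24
Σ = -5/72  ⇒  CG² = 6912/175·(-5/72)² = 4/21
CG = −√(4/21) = -0.436436

-0.436436  (= −√(4/21))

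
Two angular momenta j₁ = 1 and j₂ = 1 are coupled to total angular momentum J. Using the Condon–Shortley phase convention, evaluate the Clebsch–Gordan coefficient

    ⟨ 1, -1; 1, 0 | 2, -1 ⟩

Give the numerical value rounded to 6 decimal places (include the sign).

j₁+j₂−J=0  J+j₁−j₂=2  J−j₁+j₂=2  j₁+j₂+J+1=5
(j₁±m₁, j₂±m₂, J±M) = (0,2,1,1,1,3)
P² = 2
sum k=0..0:
  [0] +1/2 = 1/2
S = 1/2
C² = P²·S² = 1/2 ; C = +0.707107

+0.707107  (= +√(1/2))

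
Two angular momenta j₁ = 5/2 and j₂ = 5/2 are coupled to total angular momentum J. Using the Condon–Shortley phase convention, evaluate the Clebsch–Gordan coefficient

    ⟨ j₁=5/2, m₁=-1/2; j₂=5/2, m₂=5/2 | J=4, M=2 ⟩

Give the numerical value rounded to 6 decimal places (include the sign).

-0.566947

√[9·1!4!4!/10! · 2!3!5!0!6!2!] = √(20736/7)
  +(−1)^1/∏(1,0,2,4,2,0)! = -1/96  (running -1/96)
⟨..|..⟩ = √(20736/7)·(-1/96) = -0.566947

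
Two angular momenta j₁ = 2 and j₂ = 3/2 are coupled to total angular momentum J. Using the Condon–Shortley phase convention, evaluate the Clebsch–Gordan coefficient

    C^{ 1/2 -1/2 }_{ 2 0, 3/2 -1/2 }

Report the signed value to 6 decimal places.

√[2·3!1!0!/5! · 2!2!1!2!0!1!] = √(4/5)
  +(−1)^1/∏(1,2,1,0,0,0)! = -1/2  (running -1/2)
⟨..|..⟩ = √(4/5)·(-1/2) = -0.447214

-0.447214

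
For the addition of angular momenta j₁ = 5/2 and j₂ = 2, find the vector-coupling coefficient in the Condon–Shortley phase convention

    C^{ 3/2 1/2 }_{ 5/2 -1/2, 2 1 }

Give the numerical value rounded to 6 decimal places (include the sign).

+√(5/21) ≈ +0.487950

triangle: 3!·2!·1!/7! = 12/5040
(j±m)!: 2!·3!·3!·1!·2!·1! = 144
prefactor² = (2J+1)·Δ·N² = 48/35
  k=2: +1/(2!·1!·1!·1!·1!·0!) = 1/2
  k=3: −1/(3!·0!·0!·0!·2!·1!) = -1/12
Σ = 5/12  ⇒  CG² = 48/35·5/12² = 5/21
CG = +√(5/21) = +0.487950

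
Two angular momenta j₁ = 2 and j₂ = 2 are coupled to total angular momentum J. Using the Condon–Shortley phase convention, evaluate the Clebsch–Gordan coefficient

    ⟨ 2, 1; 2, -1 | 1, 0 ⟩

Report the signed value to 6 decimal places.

−√(1/10) ≈ -0.316228

j₁+j₂−J=3  J+j₁−j₂=1  J−j₁+j₂=1  j₁+j₂+J+1=6
(j₁±m₁, j₂±m₂, J±M) = (3,1,1,3,1,1)
P² = 9/10
sum k=0..1:
  [0] +1/6 = 1/6
  [1] −1/2 = -1/2
S = -1/3
C² = P²·S² = 1/10 ; C = -0.316228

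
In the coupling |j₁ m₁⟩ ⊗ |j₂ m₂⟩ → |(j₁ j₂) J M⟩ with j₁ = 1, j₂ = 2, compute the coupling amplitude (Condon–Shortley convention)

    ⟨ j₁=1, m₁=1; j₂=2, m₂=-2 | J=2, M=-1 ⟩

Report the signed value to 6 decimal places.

+0.577350  (= +√(1/3))

√[5·1!1!3!/6! · 2!0!0!4!1!3!] = √(12)
  +(−1)^0/∏(0,1,0,0,1,3)! = 1/6  (running 1/6)
⟨..|..⟩ = √(12)·(1/6) = +0.577350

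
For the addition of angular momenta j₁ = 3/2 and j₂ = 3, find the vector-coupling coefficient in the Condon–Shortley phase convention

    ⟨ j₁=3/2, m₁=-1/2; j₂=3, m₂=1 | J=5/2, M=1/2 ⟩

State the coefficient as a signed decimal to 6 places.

-0.119523

√[6·2!1!4!/8! · 1!2!4!2!3!2!] = √(288/35)
  +(−1)^1/∏(1,1,1,3,0,1)! = -1/6  (running -1/6)
  +(−1)^2/∏(2,0,0,2,1,2)! = 1/8  (running -1/24)
⟨..|..⟩ = √(288/35)·(-1/24) = -0.119523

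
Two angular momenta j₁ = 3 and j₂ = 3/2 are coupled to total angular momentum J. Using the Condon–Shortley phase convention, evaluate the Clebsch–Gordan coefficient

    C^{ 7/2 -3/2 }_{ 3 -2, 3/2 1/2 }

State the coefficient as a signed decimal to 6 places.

√[8·1!5!2!/9! · 1!5!2!1!2!5!] = √(6400/21)
  +(−1)^0/∏(0,1,5,2,0,0)! = 1/240  (running 1/240)
  +(−1)^1/∏(1,0,4,1,1,1)! = -1/24  (running -3/80)
⟨..|..⟩ = √(6400/21)·(-3/80) = -0.654654

−√(3/7) ≈ -0.654654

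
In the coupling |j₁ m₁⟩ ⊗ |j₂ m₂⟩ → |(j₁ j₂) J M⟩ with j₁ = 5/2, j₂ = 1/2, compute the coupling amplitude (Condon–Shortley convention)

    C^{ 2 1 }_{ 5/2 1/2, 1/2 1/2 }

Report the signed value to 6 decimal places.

−√(1/3) = -0.577350

√[5·1!4!0!/6! · 3!2!1!0!3!1!] = √(12)
  +(−1)^1/∏(1,0,1,0,3,0)! = -1/6  (running -1/6)
⟨..|..⟩ = √(12)·(-1/6) = -0.577350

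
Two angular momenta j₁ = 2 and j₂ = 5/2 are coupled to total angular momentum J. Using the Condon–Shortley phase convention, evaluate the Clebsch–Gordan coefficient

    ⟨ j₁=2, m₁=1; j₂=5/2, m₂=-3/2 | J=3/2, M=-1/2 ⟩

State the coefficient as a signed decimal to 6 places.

-0.138013  (= −√(2/105))

triangle: 3!·1!·2!/7! = 12/5040
(j±m)!: 3!·1!·1!·4!·1!·2! = 288
prefactor² = (2J+1)·Δ·N² = 96/35
  k=0: +1/(0!·3!·1!·1!·0!·1!) = 1/6
  k=1: −1/(1!·2!·0!·0!·1!·2!) = -1/4
Σ = -1/12  ⇒  CG² = 96/35·(-1/12)² = 2/105
CG = −√(2/105) = -0.138013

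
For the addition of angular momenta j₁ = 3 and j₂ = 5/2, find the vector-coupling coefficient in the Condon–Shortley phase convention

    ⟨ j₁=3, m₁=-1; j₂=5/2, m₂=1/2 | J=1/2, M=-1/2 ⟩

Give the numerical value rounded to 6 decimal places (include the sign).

−√(4/21) = -0.436436

triangle: 5!×1!×0!/7! = 120/5040
(j±m)!: 2!×4!×3!×2!×0!×1! = 576
prefactor² = (2J+1)×Δ×N² = 192/7
  k=3: −1/(3!×2!×1!×0!×0!×0!) = -1/12
Σ = -1/12  ⇒  CG² = 192/7×(-1/12)² = 4/21
CG = −√(4/21) = -0.436436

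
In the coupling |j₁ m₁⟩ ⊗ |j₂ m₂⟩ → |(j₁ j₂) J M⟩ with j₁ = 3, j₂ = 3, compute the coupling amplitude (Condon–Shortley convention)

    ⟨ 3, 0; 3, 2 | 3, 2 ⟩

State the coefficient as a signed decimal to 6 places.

j₁+j₂−J=3  J+j₁−j₂=3  J−j₁+j₂=3  j₁+j₂+J+1=10
(j₁±m₁, j₂±m₂, J±M) = (3,3,5,1,5,1)
P² = 216
sum k=2..3:
  [2] +1/24 = 1/24
  [3] −1/72 = -1/72
S = 1/36
C² = P²·S² = 1/6 ; C = +0.408248

+0.408248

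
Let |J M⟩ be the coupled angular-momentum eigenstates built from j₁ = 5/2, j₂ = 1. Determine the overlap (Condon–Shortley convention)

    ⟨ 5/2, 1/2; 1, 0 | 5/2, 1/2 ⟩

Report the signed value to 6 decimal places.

j₁+j₂−J=1  J+j₁−j₂=4  J−j₁+j₂=1  j₁+j₂+J+1=7
(j₁±m₁, j₂±m₂, J±M) = (3,2,1,1,3,2)
P² = 144/35
sum k=0..1:
  [0] +1/4 = 1/4
  [1] −1/6 = -1/6
S = 1/12
C² = P²·S² = 1/35 ; C = +0.169031

+0.169031  (= +√(1/35))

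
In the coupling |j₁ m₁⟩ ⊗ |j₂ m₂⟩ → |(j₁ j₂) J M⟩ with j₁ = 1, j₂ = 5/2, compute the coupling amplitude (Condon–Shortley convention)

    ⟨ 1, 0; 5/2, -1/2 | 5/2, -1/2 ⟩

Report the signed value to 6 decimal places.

+√(1/35) ≈ +0.169031

triangle: 1!*1!*4!/7! = 24/5040
(j±m)!: 1!*1!*2!*3!*2!*3! = 144
prefactor² = (2J+1)*Δ*N² = 144/35
  k=0: +1/(0!*1!*1!*2!*0!*2!) = 1/4
  k=1: −1/(1!*0!*0!*1!*1!*3!) = -1/6
Σ = 1/12  ⇒  CG² = 144/35*1/12² = 1/35
CG = +√(1/35) = +0.169031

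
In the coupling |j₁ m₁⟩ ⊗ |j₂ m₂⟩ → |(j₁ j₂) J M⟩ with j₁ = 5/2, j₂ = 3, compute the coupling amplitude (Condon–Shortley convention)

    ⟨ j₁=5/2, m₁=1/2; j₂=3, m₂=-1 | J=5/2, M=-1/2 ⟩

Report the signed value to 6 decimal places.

−√(8/35) = -0.478091

j₁+j₂−J=3  J+j₁−j₂=2  J−j₁+j₂=3  j₁+j₂+J+1=9
(j₁±m₁, j₂±m₂, J±M) = (3,2,2,4,2,3)
P² = 288/35
sum k=0..2:
  [0] +1/24 = 1/24
  [1] −1/4 = -1/4
  [2] +1/24 = 1/24
S = -1/6
C² = P²·S² = 8/35 ; C = -0.478091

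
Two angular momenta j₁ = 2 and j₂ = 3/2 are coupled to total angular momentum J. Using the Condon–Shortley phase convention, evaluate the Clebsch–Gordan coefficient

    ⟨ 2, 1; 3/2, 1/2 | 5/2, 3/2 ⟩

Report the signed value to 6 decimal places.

+0.169031

triangle: 1!*3!*2!/7! = 12/5040
(j±m)!: 3!*1!*2!*1!*4!*1! = 288
prefactor² = (2J+1)*Δ*N² = 144/35
  k=0: +1/(0!*1!*1!*2!*2!*0!) = 1/4
  k=1: −1/(1!*0!*0!*1!*3!*1!) = -1/6
Σ = 1/12  ⇒  CG² = 144/35*1/12² = 1/35
CG = +√(1/35) = +0.169031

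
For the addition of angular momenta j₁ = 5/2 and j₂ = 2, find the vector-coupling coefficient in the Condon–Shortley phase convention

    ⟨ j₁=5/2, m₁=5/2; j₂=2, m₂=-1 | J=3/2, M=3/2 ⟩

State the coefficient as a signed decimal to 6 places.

+0.534522

j₁+j₂−J=3  J+j₁−j₂=2  J−j₁+j₂=1  j₁+j₂+J+1=7
(j₁±m₁, j₂±m₂, J±M) = (5,0,1,3,3,0)
P² = 288/7
sum k=0..0:
  [0] +1/12 = 1/12
S = 1/12
C² = P²·S² = 2/7 ; C = +0.534522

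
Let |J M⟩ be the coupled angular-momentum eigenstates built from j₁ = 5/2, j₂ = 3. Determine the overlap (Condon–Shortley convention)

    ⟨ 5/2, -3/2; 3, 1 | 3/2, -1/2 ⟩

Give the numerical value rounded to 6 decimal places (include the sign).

j₁+j₂−J=4  J+j₁−j₂=1  J−j₁+j₂=2  j₁+j₂+J+1=8
(j₁±m₁, j₂±m₂, J±M) = (1,4,4,2,1,2)
P² = 384/35
sum k=3..4:
  [3] −1/6 = -1/6
  [4] +1/48 = 1/48
S = -7/48
C² = P²·S² = 7/30 ; C = -0.483046

−√(7/30) = -0.483046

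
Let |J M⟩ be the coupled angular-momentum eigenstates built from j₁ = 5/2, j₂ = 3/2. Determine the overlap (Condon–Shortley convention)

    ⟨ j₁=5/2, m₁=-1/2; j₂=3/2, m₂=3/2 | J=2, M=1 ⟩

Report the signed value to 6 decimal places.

√[5·2!3!1!/7! · 2!3!3!0!3!1!] = √(36/7)
  +(−1)^2/∏(2,0,1,1,2,0)! = 1/4  (running 1/4)
⟨..|..⟩ = √(36/7)·(1/4) = +0.566947

+0.566947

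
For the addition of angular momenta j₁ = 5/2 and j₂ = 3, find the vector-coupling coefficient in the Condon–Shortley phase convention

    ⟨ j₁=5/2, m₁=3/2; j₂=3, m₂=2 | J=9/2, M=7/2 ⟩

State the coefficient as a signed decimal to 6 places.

-0.100504

√[10·1!4!5!/11! · 4!1!5!1!8!1!] = √(921600/11)
  +(−1)^0/∏(0,1,1,5,3,0)! = 1/720  (running 1/720)
  +(−1)^1/∏(1,0,0,4,4,1)! = -1/576  (running -1/2880)
⟨..|..⟩ = √(921600/11)·(-1/2880) = -0.100504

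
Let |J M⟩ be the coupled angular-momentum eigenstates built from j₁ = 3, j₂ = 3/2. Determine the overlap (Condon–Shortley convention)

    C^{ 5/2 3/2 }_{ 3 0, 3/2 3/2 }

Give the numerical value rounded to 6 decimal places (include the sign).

+√(9/35) = +0.507093

√[6·2!4!1!/8! · 3!3!3!0!4!1!] = √(1296/35)
  +(−1)^2/∏(2,0,1,1,3,0)! = 1/12  (running 1/12)
⟨..|..⟩ = √(1296/35)·(1/12) = +0.507093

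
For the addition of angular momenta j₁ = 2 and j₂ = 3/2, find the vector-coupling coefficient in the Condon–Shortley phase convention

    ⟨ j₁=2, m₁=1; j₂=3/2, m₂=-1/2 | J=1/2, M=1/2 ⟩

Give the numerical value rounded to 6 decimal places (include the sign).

j₁+j₂−J=3  J+j₁−j₂=1  J−j₁+j₂=0  j₁+j₂+J+1=5
(j₁±m₁, j₂±m₂, J±M) = (3,1,1,2,1,0)
P² = 6/5
sum k=1..1:
  [1] −1/2 = -1/2
S = -1/2
C² = P²·S² = 3/10 ; C = -0.547723

−√(3/10) = -0.547723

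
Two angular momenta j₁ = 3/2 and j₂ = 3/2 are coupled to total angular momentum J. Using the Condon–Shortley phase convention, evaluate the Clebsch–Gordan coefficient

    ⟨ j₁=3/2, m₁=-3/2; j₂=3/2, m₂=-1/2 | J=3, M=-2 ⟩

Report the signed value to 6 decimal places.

+0.707107

j₁+j₂−J=0  J+j₁−j₂=3  J−j₁+j₂=3  j₁+j₂+J+1=7
(j₁±m₁, j₂±m₂, J±M) = (0,3,1,2,1,5)
P² = 72
sum k=0..0:
  [0] +1/12 = 1/12
S = 1/12
C² = P²·S² = 1/2 ; C = +0.707107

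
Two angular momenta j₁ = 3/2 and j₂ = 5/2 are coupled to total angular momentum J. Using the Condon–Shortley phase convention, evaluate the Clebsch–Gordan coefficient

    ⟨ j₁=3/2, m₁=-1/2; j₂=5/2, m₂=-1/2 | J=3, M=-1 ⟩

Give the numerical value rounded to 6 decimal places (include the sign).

triangle: 1!*2!*4!/8! = 48/40320
(j±m)!: 1!*2!*2!*3!*2!*4! = 1152
prefactor² = (2J+1)*Δ*N² = 48/5
  k=0: +1/(0!*1!*2!*2!*0!*2!) = 1/8
  k=1: −1/(1!*0!*1!*1!*1!*3!) = -1/6
Σ = -1/24  ⇒  CG² = 48/5*(-1/24)² = 1/60
CG = −√(1/60) = -0.129099

-0.129099  (= −√(1/60))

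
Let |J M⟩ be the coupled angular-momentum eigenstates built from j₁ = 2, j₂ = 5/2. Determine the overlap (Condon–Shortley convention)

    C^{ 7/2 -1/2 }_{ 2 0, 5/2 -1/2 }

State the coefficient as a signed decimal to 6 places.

+0.195180

j₁+j₂−J=1  J+j₁−j₂=3  J−j₁+j₂=4  j₁+j₂+J+1=9
(j₁±m₁, j₂±m₂, J±M) = (2,2,2,3,3,4)
P² = 768/35
sum k=0..1:
  [0] +1/8 = 1/8
  [1] −1/12 = -1/12
S = 1/24
C² = P²·S² = 4/105 ; C = +0.195180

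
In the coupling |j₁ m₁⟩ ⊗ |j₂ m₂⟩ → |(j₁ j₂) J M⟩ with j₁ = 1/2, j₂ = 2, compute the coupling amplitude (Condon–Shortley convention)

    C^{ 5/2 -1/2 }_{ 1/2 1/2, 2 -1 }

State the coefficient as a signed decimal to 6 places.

√[6·0!1!4!/6! · 1!0!1!3!2!3!] = √(72/5)
  +(−1)^0/∏(0,0,0,1,1,3)! = 1/6  (running 1/6)
⟨..|..⟩ = √(72/5)·(1/6) = +0.632456

+0.632456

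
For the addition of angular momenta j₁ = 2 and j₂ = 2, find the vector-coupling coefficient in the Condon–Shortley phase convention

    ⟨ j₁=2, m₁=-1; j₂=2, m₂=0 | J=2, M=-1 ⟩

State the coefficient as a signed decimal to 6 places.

j₁+j₂−J=2  J+j₁−j₂=2  J−j₁+j₂=2  j₁+j₂+J+1=7
(j₁±m₁, j₂±m₂, J±M) = (1,3,2,2,1,3)
P² = 8/7
sum k=1..2:
  [1] −1/2 = -1/2
  [2] +1/4 = 1/4
S = -1/4
C² = P²·S² = 1/14 ; C = -0.267261

−√(1/14) ≈ -0.267261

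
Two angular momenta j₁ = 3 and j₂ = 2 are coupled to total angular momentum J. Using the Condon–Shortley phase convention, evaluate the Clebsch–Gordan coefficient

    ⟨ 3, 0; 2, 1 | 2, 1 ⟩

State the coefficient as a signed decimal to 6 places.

√[5·3!3!1!/8! · 3!3!3!1!3!1!] = √(81/14)
  +(−1)^2/∏(2,1,1,1,2,0)! = 1/4  (running 1/4)
  +(−1)^3/∏(3,0,0,0,3,1)! = -1/36  (running 2/9)
⟨..|..⟩ = √(81/14)·(2/9) = +0.534522

+√(2/7) ≈ +0.534522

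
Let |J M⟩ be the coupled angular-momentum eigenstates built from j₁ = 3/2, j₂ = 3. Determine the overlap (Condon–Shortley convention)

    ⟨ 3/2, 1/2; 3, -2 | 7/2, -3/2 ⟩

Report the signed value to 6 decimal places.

+0.654654

√[8·1!2!5!/9! · 2!1!1!5!2!5!] = √(6400/21)
  +(−1)^0/∏(0,1,1,1,1,4)! = 1/24  (running 1/24)
  +(−1)^1/∏(1,0,0,0,2,5)! = -1/240  (running 3/80)
⟨..|..⟩ = √(6400/21)·(3/80) = +0.654654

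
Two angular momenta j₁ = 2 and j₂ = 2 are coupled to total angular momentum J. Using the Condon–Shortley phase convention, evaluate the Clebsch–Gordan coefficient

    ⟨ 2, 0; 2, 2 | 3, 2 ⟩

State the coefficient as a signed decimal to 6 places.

√[7·1!3!3!/8! · 2!2!4!0!5!1!] = √(72)
  +(−1)^1/∏(1,0,1,3,2,0)! = -1/12  (running -1/12)
⟨..|..⟩ = √(72)·(-1/12) = -0.707107

-0.707107  (= −√(1/2))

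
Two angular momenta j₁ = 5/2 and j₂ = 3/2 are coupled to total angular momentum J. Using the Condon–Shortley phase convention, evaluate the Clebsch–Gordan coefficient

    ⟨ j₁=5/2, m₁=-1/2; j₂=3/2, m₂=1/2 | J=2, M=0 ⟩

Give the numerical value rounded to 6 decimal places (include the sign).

−√(1/14) = -0.267261

j₁+j₂−J=2  J+j₁−j₂=3  J−j₁+j₂=1  j₁+j₂+J+1=7
(j₁±m₁, j₂±m₂, J±M) = (2,3,2,1,2,2)
P² = 8/7
sum k=1..2:
  [1] −1/2 = -1/2
  [2] +1/4 = 1/4
S = -1/4
C² = P²·S² = 1/14 ; C = -0.267261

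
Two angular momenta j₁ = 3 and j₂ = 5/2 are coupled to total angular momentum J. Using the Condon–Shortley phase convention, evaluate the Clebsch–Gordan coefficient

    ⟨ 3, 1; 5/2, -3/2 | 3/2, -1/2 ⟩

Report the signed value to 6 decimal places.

triangle: 4!·2!·1!/8! = 48/40320
(j±m)!: 4!·2!·1!·4!·1!·2! = 2304
prefactor² = (2J+1)·Δ·N² = 384/35
  k=0: +1/(0!·4!·2!·1!·0!·0!) = 1/48
  k=1: −1/(1!·3!·1!·0!·1!·1!) = -1/6
Σ = -7/48  ⇒  CG² = 384/35·(-7/48)² = 7/30
CG = −√(7/30) = -0.483046

−√(7/30) = -0.483046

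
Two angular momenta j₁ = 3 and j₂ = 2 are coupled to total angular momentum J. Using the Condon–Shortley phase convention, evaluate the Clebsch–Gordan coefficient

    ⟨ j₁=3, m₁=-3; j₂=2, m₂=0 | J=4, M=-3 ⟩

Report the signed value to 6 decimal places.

triangle: 1!*5!*3!/10! = 720/3628800
(j±m)!: 0!*6!*2!*2!*1!*7! = 14515200
prefactor² = (2J+1)*Δ*N² = 25920
  k=1: −1/(1!*0!*5!*1!*0!*2!) = -1/240
Σ = -1/240  ⇒  CG² = 25920*(-1/240)² = 9/20
CG = −√(9/20) = -0.670820

-0.670820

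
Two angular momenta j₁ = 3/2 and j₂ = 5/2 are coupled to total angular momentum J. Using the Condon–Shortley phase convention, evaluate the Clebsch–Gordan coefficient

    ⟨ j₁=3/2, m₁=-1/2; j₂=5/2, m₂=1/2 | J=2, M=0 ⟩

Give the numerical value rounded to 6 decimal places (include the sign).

triangle: 2!×1!×3!/7! = 12/5040
(j±m)!: 1!×2!×3!×2!×2!×2! = 96
prefactor² = (2J+1)×Δ×N² = 8/7
  k=1: −1/(1!×1!×1!×2!×0!×1!) = -1/2
  k=2: +1/(2!×0!×0!×1!×1!×2!) = 1/4
Σ = -1/4  ⇒  CG² = 8/7×(-1/4)² = 1/14
CG = −√(1/14) = -0.267261

-0.267261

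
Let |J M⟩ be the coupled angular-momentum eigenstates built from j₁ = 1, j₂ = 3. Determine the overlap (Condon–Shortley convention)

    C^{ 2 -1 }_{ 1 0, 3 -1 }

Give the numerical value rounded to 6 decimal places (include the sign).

triangle: 2!·0!·4!/7! = 48/5040
(j±m)!: 1!·1!·2!·4!·1!·3! = 288
prefactor² = (2J+1)·Δ·N² = 96/7
  k=1: −1/(1!·1!·0!·1!·0!·3!) = -1/6
Σ = -1/6  ⇒  CG² = 96/7·(-1/6)² = 8/21
CG = −√(8/21) = -0.617213

-0.617213  (= −√(8/21))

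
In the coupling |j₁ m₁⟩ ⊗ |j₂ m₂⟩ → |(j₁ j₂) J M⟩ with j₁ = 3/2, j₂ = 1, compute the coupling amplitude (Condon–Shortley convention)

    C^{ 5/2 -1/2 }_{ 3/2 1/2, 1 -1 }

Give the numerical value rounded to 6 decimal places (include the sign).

+0.547723  (= +√(3/10))

√[6·0!3!2!/6! · 2!1!0!2!2!3!] = √(24/5)
  +(−1)^0/∏(0,0,1,0,2,2)! = 1/4  (running 1/4)
⟨..|..⟩ = √(24/5)·(1/4) = +0.547723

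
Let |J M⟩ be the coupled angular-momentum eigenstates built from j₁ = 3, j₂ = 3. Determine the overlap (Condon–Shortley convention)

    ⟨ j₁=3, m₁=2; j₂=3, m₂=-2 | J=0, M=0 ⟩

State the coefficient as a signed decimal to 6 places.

j₁+j₂−J=6  J+j₁−j₂=0  J−j₁+j₂=0  j₁+j₂+J+1=7
(j₁±m₁, j₂±m₂, J±M) = (5,1,1,5,0,0)
P² = 14400/7
sum k=1..1:
  [1] −1/120 = -1/120
S = -1/120
C² = P²·S² = 1/7 ; C = -0.377964

-0.377964  (= −√(1/7))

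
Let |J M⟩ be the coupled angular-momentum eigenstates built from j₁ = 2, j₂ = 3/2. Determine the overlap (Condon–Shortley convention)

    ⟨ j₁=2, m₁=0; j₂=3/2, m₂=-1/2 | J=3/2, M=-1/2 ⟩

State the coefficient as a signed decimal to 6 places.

−√(1/5) = -0.447214

triangle: 2!*2!*1!/6! = 4/720
(j±m)!: 2!*2!*1!*2!*1!*2! = 16
prefactor² = (2J+1)*Δ*N² = 16/45
  k=0: +1/(0!*2!*2!*1!*0!*0!) = 1/4
  k=1: −1/(1!*1!*1!*0!*1!*1!) = -1
Σ = -3/4  ⇒  CG² = 16/45*(-3/4)² = 1/5
CG = −√(1/5) = -0.447214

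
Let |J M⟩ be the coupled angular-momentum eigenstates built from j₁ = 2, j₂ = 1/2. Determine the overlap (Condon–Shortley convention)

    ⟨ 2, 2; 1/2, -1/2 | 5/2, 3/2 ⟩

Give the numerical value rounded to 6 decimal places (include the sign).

+0.447214  (= +√(1/5))

j₁+j₂−J=0  J+j₁−j₂=4  J−j₁+j₂=1  j₁+j₂+J+1=6
(j₁±m₁, j₂±m₂, J±M) = (4,0,0,1,4,1)
P² = 576/5
sum k=0..0:
  [0] +1/24 = 1/24
S = 1/24
C² = P²·S² = 1/5 ; C = +0.447214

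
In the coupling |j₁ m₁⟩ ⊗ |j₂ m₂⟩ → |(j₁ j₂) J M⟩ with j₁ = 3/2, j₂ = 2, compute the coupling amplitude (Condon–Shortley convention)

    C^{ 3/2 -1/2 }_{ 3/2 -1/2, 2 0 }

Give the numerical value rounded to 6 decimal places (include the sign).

√[4·2!1!2!/6! · 1!2!2!2!1!2!] = √(16/45)
  +(−1)^1/∏(1,1,1,1,0,1)! = -1  (running -1)
  +(−1)^2/∏(2,0,0,0,1,2)! = 1/4  (running -3/4)
⟨..|..⟩ = √(16/45)·(-3/4) = -0.447214

-0.447214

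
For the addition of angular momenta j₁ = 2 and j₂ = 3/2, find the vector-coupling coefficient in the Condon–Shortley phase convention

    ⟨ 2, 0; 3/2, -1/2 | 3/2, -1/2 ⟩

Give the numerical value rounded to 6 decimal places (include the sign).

√[4·2!2!1!/6! · 2!2!1!2!1!2!] = √(16/45)
  +(−1)^0/∏(0,2,2,1,0,0)! = 1/4  (running 1/4)
  +(−1)^1/∏(1,1,1,0,1,1)! = -1  (running -3/4)
⟨..|..⟩ = √(16/45)·(-3/4) = -0.447214

−√(1/5) = -0.447214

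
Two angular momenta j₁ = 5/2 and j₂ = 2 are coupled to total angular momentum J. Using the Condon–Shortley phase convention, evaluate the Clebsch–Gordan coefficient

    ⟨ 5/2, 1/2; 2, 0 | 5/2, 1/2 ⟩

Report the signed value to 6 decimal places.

√[6·2!3!2!/8! · 3!2!2!2!3!2!] = √(72/35)
  +(−1)^0/∏(0,2,2,2,1,0)! = 1/8  (running 1/8)
  +(−1)^1/∏(1,1,1,1,2,1)! = -1/2  (running -3/8)
  +(−1)^2/∏(2,0,0,0,3,2)! = 1/24  (running -1/3)
⟨..|..⟩ = √(72/35)·(-1/3) = -0.478091

-0.478091  (= −√(8/35))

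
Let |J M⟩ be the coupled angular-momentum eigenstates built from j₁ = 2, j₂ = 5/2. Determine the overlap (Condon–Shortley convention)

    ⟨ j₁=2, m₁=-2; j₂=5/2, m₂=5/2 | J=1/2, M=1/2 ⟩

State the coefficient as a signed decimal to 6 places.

√[2·4!0!1!/6! · 0!4!5!0!1!0!] = √(192)
  +(−1)^4/∏(4,0,0,1,0,0)! = 1/24  (running 1/24)
⟨..|..⟩ = √(192)·(1/24) = +0.577350

+√(1/3) = +0.577350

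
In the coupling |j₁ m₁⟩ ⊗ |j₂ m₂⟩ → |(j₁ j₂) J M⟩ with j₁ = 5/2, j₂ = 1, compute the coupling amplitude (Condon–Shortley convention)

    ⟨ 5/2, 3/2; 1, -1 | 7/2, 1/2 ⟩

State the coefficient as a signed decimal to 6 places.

j₁+j₂−J=0  J+j₁−j₂=5  J−j₁+j₂=2  j₁+j₂+J+1=8
(j₁±m₁, j₂±m₂, J±M) = (4,1,0,2,4,3)
P² = 2304/7
sum k=0..0:
  [0] +1/48 = 1/48
S = 1/48
C² = P²·S² = 1/7 ; C = +0.377964

+0.377964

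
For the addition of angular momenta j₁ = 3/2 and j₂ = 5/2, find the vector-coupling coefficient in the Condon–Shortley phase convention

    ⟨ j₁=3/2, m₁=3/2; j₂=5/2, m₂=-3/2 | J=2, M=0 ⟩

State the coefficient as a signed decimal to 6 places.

+√(3/7) = +0.654654

triangle: 2!·1!·3!/7! = 12/5040
(j±m)!: 3!·0!·1!·4!·2!·2! = 576
prefactor² = (2J+1)·Δ·N² = 48/7
  k=0: +1/(0!·2!·0!·1!·1!·2!) = 1/4
Σ = 1/4  ⇒  CG² = 48/7·1/4² = 3/7
CG = +√(3/7) = +0.654654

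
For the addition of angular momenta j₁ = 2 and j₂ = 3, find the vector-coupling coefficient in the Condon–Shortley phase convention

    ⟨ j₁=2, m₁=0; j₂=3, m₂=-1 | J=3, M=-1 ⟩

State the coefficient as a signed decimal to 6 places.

-0.387298  (= −√(3/20))

triangle: 2!×2!×4!/9! = 96/362880
(j±m)!: 2!×2!×2!×4!×2!×4! = 9216
prefactor² = (2J+1)×Δ×N² = 256/15
  k=0: +1/(0!×2!×2!×2!×0!×2!) = 1/16
  k=1: −1/(1!×1!×1!×1!×1!×3!) = -1/6
  k=2: +1/(2!×0!×0!×0!×2!×4!) = 1/96
Σ = -3/32  ⇒  CG² = 256/15×(-3/32)² = 3/20
CG = −√(3/20) = -0.387298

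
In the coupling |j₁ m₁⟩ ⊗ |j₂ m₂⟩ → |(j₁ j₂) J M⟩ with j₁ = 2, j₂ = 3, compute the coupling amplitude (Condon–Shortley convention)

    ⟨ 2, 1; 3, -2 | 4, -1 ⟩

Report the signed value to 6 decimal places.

√[9·1!3!5!/10! · 3!1!1!5!3!5!] = √(6480/7)
  +(−1)^0/∏(0,1,1,1,2,4)! = 1/48  (running 1/48)
  +(−1)^1/∏(1,0,0,0,3,5)! = -1/720  (running 7/360)
⟨..|..⟩ = √(6480/7)·(7/360) = +0.591608

+0.591608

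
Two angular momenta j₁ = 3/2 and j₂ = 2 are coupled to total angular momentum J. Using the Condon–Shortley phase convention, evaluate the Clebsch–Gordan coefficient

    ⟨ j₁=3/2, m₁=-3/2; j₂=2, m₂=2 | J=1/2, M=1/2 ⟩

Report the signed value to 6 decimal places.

√[2·3!0!1!/5! · 0!3!4!0!1!0!] = √(72/5)
  +(−1)^3/∏(3,0,0,1,0,0)! = -1/6  (running -1/6)
⟨..|..⟩ = √(72/5)·(-1/6) = -0.632456

−√(2/5) ≈ -0.632456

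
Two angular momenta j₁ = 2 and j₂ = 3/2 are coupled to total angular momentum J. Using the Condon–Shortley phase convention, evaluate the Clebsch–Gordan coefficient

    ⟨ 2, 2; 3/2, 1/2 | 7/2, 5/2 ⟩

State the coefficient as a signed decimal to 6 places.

j₁+j₂−J=0  J+j₁−j₂=4  J−j₁+j₂=3  j₁+j₂+J+1=8
(j₁±m₁, j₂±m₂, J±M) = (4,0,2,1,6,1)
P² = 6912/7
sum k=0..0:
  [0] +1/48 = 1/48
S = 1/48
C² = P²·S² = 3/7 ; C = +0.654654

+√(3/7) ≈ +0.654654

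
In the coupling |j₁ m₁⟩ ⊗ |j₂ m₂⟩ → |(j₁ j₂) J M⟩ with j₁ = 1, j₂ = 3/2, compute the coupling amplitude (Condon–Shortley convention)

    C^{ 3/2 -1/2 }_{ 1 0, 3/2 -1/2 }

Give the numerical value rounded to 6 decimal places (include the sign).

triangle: 1!×1!×2!/5! = 2/120
(j±m)!: 1!×1!×1!×2!×1!×2! = 4
prefactor² = (2J+1)×Δ×N² = 4/15
  k=0: +1/(0!×1!×1!×1!×0!×1!) = 1
  k=1: −1/(1!×0!×0!×0!×1!×2!) = -1/2
Σ = 1/2  ⇒  CG² = 4/15×1/2² = 1/15
CG = +√(1/15) = +0.258199

+0.258199  (= +√(1/15))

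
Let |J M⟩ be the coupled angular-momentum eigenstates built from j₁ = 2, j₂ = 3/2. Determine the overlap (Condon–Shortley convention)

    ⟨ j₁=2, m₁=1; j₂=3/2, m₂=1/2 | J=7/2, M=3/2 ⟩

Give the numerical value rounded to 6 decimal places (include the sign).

triangle: 0!*4!*3!/8! = 144/40320
(j±m)!: 3!*1!*2!*1!*5!*2! = 2880
prefactor² = (2J+1)*Δ*N² = 576/7
  k=0: +1/(0!*0!*1!*2!*3!*1!) = 1/12
Σ = 1/12  ⇒  CG² = 576/7*1/12² = 4/7
CG = +√(4/7) = +0.755929

+0.755929  (= +√(4/7))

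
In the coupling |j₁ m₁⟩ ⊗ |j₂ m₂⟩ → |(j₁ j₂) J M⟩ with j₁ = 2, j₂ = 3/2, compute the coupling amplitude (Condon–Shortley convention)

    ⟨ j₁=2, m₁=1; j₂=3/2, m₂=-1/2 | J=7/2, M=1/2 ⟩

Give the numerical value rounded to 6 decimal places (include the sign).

triangle: 0!×4!×3!/8! = 144/40320
(j±m)!: 3!×1!×1!×2!×4!×3! = 1728
prefactor² = (2J+1)×Δ×N² = 1728/35
  k=0: +1/(0!×0!×1!×1!×3!×2!) = 1/12
Σ = 1/12  ⇒  CG² = 1728/35×1/12² = 12/35
CG = +√(12/35) = +0.585540

+0.585540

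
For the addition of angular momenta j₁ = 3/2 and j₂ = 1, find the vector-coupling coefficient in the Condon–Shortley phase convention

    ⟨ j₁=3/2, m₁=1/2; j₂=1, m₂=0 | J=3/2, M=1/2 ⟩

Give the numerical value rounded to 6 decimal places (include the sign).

+0.258199  (= +√(1/15))

√[4·1!2!1!/5! · 2!1!1!1!2!1!] = √(4/15)
  +(−1)^0/∏(0,1,1,1,1,0)! = 1  (running 1)
  +(−1)^1/∏(1,0,0,0,2,1)! = -1/2  (running 1/2)
⟨..|..⟩ = √(4/15)·(1/2) = +0.258199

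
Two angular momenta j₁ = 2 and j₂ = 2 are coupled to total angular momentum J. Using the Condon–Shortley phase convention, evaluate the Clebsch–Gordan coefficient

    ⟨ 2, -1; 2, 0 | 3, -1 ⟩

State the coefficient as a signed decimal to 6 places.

√[7·1!3!3!/8! · 1!3!2!2!2!4!] = √(36/5)
  +(−1)^0/∏(0,1,3,2,0,1)! = 1/12  (running 1/12)
  +(−1)^1/∏(1,0,2,1,1,2)! = -1/4  (running -1/6)
⟨..|..⟩ = √(36/5)·(-1/6) = -0.447214

-0.447214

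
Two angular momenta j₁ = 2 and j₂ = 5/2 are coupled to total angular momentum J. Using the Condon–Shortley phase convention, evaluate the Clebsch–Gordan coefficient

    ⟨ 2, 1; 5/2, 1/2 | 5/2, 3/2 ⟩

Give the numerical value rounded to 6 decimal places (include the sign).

j₁+j₂−J=2  J+j₁−j₂=2  J−j₁+j₂=3  j₁+j₂+J+1=8
(j₁±m₁, j₂±m₂, J±M) = (3,1,3,2,4,1)
P² = 216/35
sum k=0..1:
  [0] +1/12 = 1/12
  [1] −1/4 = -1/4
S = -1/6
C² = P²·S² = 6/35 ; C = -0.414039

−√(6/35) ≈ -0.414039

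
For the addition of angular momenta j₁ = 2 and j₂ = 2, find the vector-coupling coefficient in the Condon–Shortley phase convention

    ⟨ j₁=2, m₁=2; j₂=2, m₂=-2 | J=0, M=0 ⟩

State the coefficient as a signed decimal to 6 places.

+0.447214

j₁+j₂−J=4  J+j₁−j₂=0  J−j₁+j₂=0  j₁+j₂+J+1=5
(j₁±m₁, j₂±m₂, J±M) = (4,0,0,4,0,0)
P² = 576/5
sum k=0..0:
  [0] +1/24 = 1/24
S = 1/24
C² = P²·S² = 1/5 ; C = +0.447214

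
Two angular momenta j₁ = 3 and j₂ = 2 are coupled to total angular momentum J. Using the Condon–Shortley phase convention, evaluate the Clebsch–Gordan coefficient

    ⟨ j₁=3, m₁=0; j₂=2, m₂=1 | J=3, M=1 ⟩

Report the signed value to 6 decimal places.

j₁+j₂−J=2  J+j₁−j₂=4  J−j₁+j₂=2  j₁+j₂+J+1=9
(j₁±m₁, j₂±m₂, J±M) = (3,3,3,1,4,2)
P² = 96/5
sum k=1..2:
  [1] −1/8 = -1/8
  [2] +1/12 = 1/12
S = -1/24
C² = P²·S² = 1/30 ; C = -0.182574

-0.182574  (= −√(1/30))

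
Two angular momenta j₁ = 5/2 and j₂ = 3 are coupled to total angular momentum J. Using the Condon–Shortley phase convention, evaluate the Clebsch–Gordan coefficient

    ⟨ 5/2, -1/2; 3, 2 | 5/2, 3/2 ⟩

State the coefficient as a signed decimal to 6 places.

+0.267261

triangle: 3!·2!·3!/9! = 72/362880
(j±m)!: 2!·3!·5!·1!·4!·1! = 34560
prefactor² = (2J+1)·Δ·N² = 288/7
  k=2: +1/(2!·1!·1!·3!·1!·0!) = 1/12
  k=3: −1/(3!·0!·0!·2!·2!·1!) = -1/24
Σ = 1/24  ⇒  CG² = 288/7·1/24² = 1/14
CG = +√(1/14) = +0.267261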